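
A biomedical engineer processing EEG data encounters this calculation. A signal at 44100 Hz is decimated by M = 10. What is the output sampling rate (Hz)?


Decimation reduces the sample rate:
fs_out = fs_in / M
       = 44100 / 10
       = 4410.0 Hz

4410.0 Hz


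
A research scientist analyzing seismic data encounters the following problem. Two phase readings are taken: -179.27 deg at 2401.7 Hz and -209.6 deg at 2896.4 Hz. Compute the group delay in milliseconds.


Group delay from phase difference:
tau = -d(phi)/d(omega)
d(phi) = -30.33 deg = -0.529358 rad
d(omega) = 2*pi*(2896.4 - 2401.7) = 3108.2918 rad/s
tau = -(-0.529358) / 3108.2918
    = 0.1703 ms

0.1703 ms


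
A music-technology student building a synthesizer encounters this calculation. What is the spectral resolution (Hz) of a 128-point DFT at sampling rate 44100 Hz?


DFT frequency resolution:
df = fs / N
   = 44100 / 128
   = 344.5312 Hz

344.5312 Hz


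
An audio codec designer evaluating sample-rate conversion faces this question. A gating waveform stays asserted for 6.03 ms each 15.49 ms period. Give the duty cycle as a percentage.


Duty cycle as a percentage:
DC = (t_on / T) * 100
   = (6.03 / 15.49) * 100
   = 0.389283 * 100
   = 38.93 %

38.93 %


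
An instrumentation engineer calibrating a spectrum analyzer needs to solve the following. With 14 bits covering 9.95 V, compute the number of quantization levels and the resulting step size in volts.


Step 1 — number of quantization levels:
L = 2^N = 2^14 = 16384

Step 2 — LSB step size:
delta = Vfs / L
      = 9.95 / 16384
      = 0.0006073 V

Levels = 16384; step size = 0.0006073 V


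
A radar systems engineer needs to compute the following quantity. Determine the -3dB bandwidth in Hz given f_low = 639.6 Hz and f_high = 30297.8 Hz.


Bandwidth is the difference of -3dB frequencies:
BW = f_high - f_low
   = 30297.8 - 639.6
   = 29658.2 Hz

29658.2 Hz


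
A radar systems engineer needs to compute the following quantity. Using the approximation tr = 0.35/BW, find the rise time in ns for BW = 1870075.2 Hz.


Rise time from bandwidth relationship:
tr = 0.35 / BW
   = 0.35 / 1870075.2
   = 1.87158249e-07 s
   = 187.1582 ns

187.1582 ns


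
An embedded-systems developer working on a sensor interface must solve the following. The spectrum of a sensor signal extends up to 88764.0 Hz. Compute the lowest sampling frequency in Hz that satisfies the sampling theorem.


The Nyquist rate is twice the maximum frequency component.
fs_min = 2 * fmax
      = 2 * 88764.0
      = 177528.0 Hz

177528.0


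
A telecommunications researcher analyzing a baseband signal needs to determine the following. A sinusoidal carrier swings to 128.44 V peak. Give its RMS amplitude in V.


RMS voltage for a sinusoidal waveform:
V_rms = V_peak / sqrt(2)
      = 128.44 / 1.414214
      = 90.821 V

90.821 V


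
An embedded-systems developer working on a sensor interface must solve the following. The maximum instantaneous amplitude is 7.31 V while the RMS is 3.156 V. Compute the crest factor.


Crest factor is the ratio of peak to RMS:
CF = V_peak / V_rms
   = 7.31 / 3.156
   = 2.3162

2.3162


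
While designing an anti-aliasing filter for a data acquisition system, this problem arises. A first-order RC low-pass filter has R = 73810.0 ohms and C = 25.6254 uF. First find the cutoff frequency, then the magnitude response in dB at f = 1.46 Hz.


Step 1 — cutoff frequency:
fc = 1 / (2*pi*R*C)
C = 25.6254 uF = 2.56254e-05 F
fc = 1 / (2*pi*73810.0*2.56254e-05)
   = 0.0841462 Hz

Step 2 — magnitude at f = 1.46 Hz:
|H(f)| = 1 / sqrt(1 + (f/fc)^2)
f/fc = 1.46 / 0.0841462 = 17.350754
|H| = 1 / sqrt(1 + 301.048664) = 0.0575389
|H|_dB = 20*log10(0.0575389) = -24.8 dB

fc = 0.0841462 Hz; |H(1.46 Hz)| = -24.8 dB


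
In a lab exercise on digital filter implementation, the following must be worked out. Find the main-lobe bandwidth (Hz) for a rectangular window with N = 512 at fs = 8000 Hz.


Main lobe width for a rectangular window:
Width = 2 * fs / N
      = 2 * 8000 / 512
      = 16000 / 512
      = 31.25 Hz

31.25 Hz


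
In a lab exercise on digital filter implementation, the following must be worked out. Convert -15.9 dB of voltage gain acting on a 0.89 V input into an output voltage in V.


Output voltage from dB gain:
V_out = V_in * 10^(gain_dB / 20)
      = 0.89 * 10^(-15.9 / 20)
      = 0.89 * 0.160325
      = 0.1427 V

0.1427 V


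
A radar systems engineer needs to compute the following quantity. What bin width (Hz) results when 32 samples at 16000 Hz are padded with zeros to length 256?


Frequency resolution after zero-padding:
N_padded = 32 * 8 = 256
df = fs / N_padded
   = 16000 / 256
   = 62.5 Hz

62.5 Hz


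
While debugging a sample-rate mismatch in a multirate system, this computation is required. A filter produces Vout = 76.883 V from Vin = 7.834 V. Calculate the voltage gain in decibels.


Voltage gain in dB:
G = 20 * log10(Vout / Vin)
  = 20 * log10(76.883 / 7.834)
  = 20 * log10(9.814016)
  = 20 * 0.991847
  = 19.84 dB

19.84 dB


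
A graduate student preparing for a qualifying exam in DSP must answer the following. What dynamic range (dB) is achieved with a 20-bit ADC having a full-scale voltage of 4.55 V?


Dynamic range from full-scale to LSB:
V_min = V_max / 2^bits = 4.55 / 2^20
DR = 20 * log10(V_max / V_min)
   = 20 * log10(2^20)
   = 20 * 20 * log10(2)
   = 120.41 dB

120.41 dB


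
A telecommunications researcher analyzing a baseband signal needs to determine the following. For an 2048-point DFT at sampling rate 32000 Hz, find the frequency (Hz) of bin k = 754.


Frequency of DFT bin k:
f_k = k * fs / N
    = 754 * 32000 / 2048
    = 24128000 / 2048
    = 11781.25 Hz

11781.25 Hz


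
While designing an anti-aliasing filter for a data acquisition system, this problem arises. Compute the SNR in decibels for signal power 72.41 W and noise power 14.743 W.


SNR in decibels:
SNR = 10 * log10(Ps / Pn)
    = 10 * log10(72.41 / 14.743)
    = 10 * log10(4.9115)
    = 10 * 0.6912
    = 6.91 dB

6.91 dB


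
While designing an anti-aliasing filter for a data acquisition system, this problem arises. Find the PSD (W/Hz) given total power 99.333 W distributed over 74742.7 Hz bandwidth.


Power spectral density:
PSD = P / BW
    = 99.333 / 74742.7
    = 0.001329 W/Hz

0.001329 W/Hz


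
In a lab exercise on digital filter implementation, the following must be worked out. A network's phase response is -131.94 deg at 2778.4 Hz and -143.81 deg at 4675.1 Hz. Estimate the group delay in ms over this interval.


Group delay from phase difference:
tau = -d(phi)/d(omega)
d(phi) = -11.87 deg = -0.207171 rad
d(omega) = 2*pi*(4675.1 - 2778.4) = 11917.3176 rad/s
tau = -(-0.207171) / 11917.3176
    = 0.0174 ms

0.0174 ms


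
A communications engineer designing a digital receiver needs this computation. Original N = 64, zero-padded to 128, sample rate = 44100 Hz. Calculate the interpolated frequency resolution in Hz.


Frequency resolution after zero-padding:
N_padded = 64 * 2 = 128
df = fs / N_padded
   = 44100 / 128
   = 344.5312 Hz

344.5312 Hz


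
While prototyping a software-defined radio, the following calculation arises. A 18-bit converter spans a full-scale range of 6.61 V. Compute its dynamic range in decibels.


Dynamic range from full-scale to LSB:
V_min = V_max / 2^bits = 6.61 / 2^18
DR = 20 * log10(V_max / V_min)
   = 20 * log10(2^18)
   = 20 * 18 * log10(2)
   = 108.37 dB

108.37 dB


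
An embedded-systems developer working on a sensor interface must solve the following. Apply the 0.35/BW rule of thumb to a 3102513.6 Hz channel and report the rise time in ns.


Rise time from bandwidth relationship:
tr = 0.35 / BW
   = 0.35 / 3102513.6
   = 1.128117537e-07 s
   = 112.8118 ns

112.8118 ns


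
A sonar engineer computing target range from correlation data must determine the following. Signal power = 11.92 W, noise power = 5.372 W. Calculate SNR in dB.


SNR in decibels:
SNR = 10 * log10(Ps / Pn)
    = 10 * log10(11.92 / 5.372)
    = 10 * log10(2.2189)
    = 10 * 0.3461
    = 3.46 dB

3.46 dB


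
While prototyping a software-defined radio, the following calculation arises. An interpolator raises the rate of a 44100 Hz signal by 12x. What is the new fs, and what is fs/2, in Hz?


Step 1 — output sample rate after interpolation by L:
fs_out = L * fs_in = 12 * 44100 = 529200 Hz

Step 2 — Nyquist frequency of the output stream:
f_Nyq = fs_out / 2 = 529200 / 2 = 264600.0 Hz

fs_out = 529200 Hz; f_Nyquist = 264600.0 Hz


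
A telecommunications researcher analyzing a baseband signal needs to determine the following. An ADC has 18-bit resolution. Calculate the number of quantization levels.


Number of quantization levels = 2^N
= 2^18
= 262144

262144


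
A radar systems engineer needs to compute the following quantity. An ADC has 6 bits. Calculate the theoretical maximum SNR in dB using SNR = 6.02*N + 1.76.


Theoretical SNR for a full-scale sinusoid:
SNR = 6.02 * N + 1.76
    = 6.02 * 6 + 1.76
    = 36.12 + 1.76
    = 37.88 dB

37.88 dB


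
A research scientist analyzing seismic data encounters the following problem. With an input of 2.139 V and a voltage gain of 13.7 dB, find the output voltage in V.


Output voltage from dB gain:
V_out = V_in * 10^(gain_dB / 20)
      = 2.139 * 10^(13.7 / 20)
      = 2.139 * 4.841724
      = 10.3564 V

10.3564 V


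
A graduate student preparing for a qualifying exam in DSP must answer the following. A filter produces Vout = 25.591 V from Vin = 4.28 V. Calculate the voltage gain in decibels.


Voltage gain in dB:
G = 20 * log10(Vout / Vin)
  = 20 * log10(25.591 / 4.28)
  = 20 * log10(5.979206)
  = 20 * 0.776643
  = 15.53 dB

15.53 dB


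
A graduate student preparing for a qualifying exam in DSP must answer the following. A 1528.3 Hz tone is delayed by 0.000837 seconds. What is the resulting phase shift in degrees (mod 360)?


Phase shift from frequency and time delay:
phi = 360 * f * t_delay
    = 360 * 1528.3 * 0.000837
    = 460.51 degrees
    mod 360 = 100.51 degrees

100.51 degrees


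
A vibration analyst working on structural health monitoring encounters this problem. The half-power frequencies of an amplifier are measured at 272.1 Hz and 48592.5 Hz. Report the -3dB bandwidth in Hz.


Bandwidth is the difference of -3dB frequencies:
BW = f_high - f_low
   = 48592.5 - 272.1
   = 48320.4 Hz

48320.4 Hz


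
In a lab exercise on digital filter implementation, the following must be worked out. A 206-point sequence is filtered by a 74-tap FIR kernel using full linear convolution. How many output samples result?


Linear convolution output length:
L = N + M - 1
  = 206 + 74 - 1
  = 279 samples

279


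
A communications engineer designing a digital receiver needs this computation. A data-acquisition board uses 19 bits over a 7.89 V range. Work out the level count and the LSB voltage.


Step 1 — number of quantization levels:
L = 2^N = 2^19 = 524288

Step 2 — LSB step size:
delta = Vfs / L
      = 7.89 / 524288
      = 1.505e-05 V

Levels = 524288; step size = 1.505e-05 V


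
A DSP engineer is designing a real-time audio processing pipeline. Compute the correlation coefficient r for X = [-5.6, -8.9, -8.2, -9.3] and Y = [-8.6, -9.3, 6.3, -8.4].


Pearson correlation coefficient (population):
r = cov(X,Y) / (std(X) * std(Y))
Mean X = -8.0, Mean Y = -5.0
Cov(X,Y) = -0.6525
Std(X) = 1.440486, Std(Y) = 6.532611
r = -0.0693

-0.0693


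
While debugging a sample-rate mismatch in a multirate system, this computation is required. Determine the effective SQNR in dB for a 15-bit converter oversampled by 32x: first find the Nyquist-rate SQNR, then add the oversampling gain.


Step 1 — baseline SQNR at Nyquist:
SQNR_base = 6.02*N + 1.76
          = 6.02*15 + 1.76
          = 92.06 dB

Step 2 — oversampling processing gain:
G = 10*log10(OSR) = 10*log10(32) = 15.05 dB

Step 3 — total:
SQNR_total = 92.06 + 15.05 = 107.11 dB

Base SQNR = 92.06 dB; oversampled SQNR = 107.11 dB


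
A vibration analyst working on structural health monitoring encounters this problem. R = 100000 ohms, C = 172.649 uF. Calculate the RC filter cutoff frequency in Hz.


Cutoff frequency of a first-order RC filter:
fc = 1 / (2 * pi * R * C)
C = 172.649 uF = 0.000172649 F
fc = 1 / (2 * pi * 100000 * 0.000172649)
   = 1 / 108.47856600992
   = 0.009218 Hz

0.009218 Hz


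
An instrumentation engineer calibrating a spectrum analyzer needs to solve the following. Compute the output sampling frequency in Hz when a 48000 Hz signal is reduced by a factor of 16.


Decimation reduces the sample rate:
fs_out = fs_in / M
       = 48000 / 16
       = 3000.0 Hz

3000.0 Hz


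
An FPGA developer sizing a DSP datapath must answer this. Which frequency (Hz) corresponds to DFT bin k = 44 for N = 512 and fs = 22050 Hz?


Frequency of DFT bin k:
f_k = k * fs / N
    = 44 * 22050 / 512
    = 970200 / 512
    = 1894.922 Hz

1894.922 Hz


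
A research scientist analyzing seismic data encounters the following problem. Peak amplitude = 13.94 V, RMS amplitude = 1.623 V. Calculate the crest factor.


Crest factor is the ratio of peak to RMS:
CF = V_peak / V_rms
   = 13.94 / 1.623
   = 8.589

8.589


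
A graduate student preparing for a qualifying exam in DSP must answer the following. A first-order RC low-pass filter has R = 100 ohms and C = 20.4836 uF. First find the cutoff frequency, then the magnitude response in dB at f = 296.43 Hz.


Step 1 — cutoff frequency:
fc = 1 / (2*pi*R*C)
C = 20.4836 uF = 2.04836e-05 F
fc = 1 / (2*pi*100*2.04836e-05)
   = 77.6987 Hz

Step 2 — magnitude at f = 296.43 Hz:
|H(f)| = 1 / sqrt(1 + (f/fc)^2)
f/fc = 296.43 / 77.6987 = 3.815122
|H| = 1 / sqrt(1 + 14.555156) = 0.2535495
|H|_dB = 20*log10(0.2535495) = -11.92 dB

fc = 77.6987 Hz; |H(296.43 Hz)| = -11.92 dB


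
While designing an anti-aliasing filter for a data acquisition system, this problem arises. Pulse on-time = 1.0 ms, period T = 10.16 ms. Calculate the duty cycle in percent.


Duty cycle as a percentage:
DC = (t_on / T) * 100
   = (1.0 / 10.16) * 100
   = 0.098425 * 100
   = 9.84 %

9.84 %


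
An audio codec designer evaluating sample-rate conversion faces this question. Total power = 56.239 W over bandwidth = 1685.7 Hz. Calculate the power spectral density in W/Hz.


Power spectral density:
PSD = P / BW
    = 56.239 / 1685.7
    = 0.0333624 W/Hz

0.0333624 W/Hz


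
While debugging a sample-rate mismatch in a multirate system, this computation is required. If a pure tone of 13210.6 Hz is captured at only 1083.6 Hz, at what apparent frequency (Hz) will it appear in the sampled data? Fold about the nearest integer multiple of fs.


Compute the nearest integer multiple of fs to the signal:
n = round(13210.6 / 1083.6) = 12
f_alias = |13210.6 - 12 * 1083.6|
        = |13210.6 - 13003.2|
        = 207.4 Hz

207.4


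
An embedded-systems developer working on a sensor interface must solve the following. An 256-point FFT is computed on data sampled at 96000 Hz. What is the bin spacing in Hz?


DFT frequency resolution:
df = fs / N
   = 96000 / 256
   = 375.0 Hz

375.0 Hz


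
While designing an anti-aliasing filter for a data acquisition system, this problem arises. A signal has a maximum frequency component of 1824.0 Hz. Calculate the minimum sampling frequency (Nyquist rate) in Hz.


The Nyquist rate is twice the maximum frequency component.
fs_min = 2 * fmax
      = 2 * 1824.0
      = 3648.0 Hz

3648.0


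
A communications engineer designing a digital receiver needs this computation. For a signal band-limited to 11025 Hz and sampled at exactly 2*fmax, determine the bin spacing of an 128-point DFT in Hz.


Step 1 — Nyquist sampling rate:
fs = 2 * fmax = 2 * 11025 = 22050 Hz

Step 2 — DFT bin spacing:
df = fs / N = 22050 / 128 = 172.2656 Hz

172.2656 Hz


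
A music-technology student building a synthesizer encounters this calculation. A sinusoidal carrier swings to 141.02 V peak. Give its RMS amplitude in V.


RMS voltage for a sinusoidal waveform:
V_rms = V_peak / sqrt(2)
      = 141.02 / 1.414214
      = 99.716 V

99.716 V


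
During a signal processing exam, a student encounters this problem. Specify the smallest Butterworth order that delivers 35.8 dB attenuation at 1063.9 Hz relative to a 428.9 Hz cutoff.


Butterworth filter order formula:
n = log10(10^(A/10) - 1) / (2 * log10(f_stop/f_pass))
10^(35.8/10) - 1 = 3800.894
f_stop/f_pass = 1063.9 / 428.9 = 2.4805
n = 4.5367 -> ceil = 5

5


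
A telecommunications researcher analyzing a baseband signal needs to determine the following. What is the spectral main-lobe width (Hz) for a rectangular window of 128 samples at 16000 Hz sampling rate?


Main lobe width for a rectangular window:
Width = 2 * fs / N
      = 2 * 16000 / 128
      = 32000 / 128
      = 250.0 Hz

250.0 Hz


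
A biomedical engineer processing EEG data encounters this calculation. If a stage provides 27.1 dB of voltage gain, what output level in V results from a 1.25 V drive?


Output voltage from dB gain:
V_out = V_in * 10^(gain_dB / 20)
      = 1.25 * 10^(27.1 / 20)
      = 1.25 * 22.646443
      = 28.3081 V

28.3081 V


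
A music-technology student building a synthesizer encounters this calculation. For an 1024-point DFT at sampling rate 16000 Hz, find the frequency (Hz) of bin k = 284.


Frequency of DFT bin k:
f_k = k * fs / N
    = 284 * 16000 / 1024
    = 4544000 / 1024
    = 4437.5 Hz

4437.5 Hz


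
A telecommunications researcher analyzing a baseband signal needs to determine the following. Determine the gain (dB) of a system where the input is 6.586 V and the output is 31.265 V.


Voltage gain in dB:
G = 20 * log10(Vout / Vin)
  = 20 * log10(31.265 / 6.586)
  = 20 * log10(4.747191)
  = 20 * 0.676437
  = 13.53 dB

13.53 dB


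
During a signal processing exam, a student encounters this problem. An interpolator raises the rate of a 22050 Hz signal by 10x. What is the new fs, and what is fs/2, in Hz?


Step 1 — output sample rate after interpolation by L:
fs_out = L * fs_in = 10 * 22050 = 220500 Hz

Step 2 — Nyquist frequency of the output stream:
f_Nyq = fs_out / 2 = 220500 / 2 = 110250.0 Hz

fs_out = 220500 Hz; f_Nyquist = 110250.0 Hz


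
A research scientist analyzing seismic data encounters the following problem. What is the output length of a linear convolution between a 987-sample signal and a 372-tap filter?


Linear convolution output length:
L = N + M - 1
  = 987 + 372 - 1
  = 1358 samples

1358


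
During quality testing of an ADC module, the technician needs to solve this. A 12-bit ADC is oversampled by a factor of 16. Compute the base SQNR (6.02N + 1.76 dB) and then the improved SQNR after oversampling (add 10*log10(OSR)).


Step 1 — baseline SQNR at Nyquist:
SQNR_base = 6.02*N + 1.76
          = 6.02*12 + 1.76
          = 74.0 dB

Step 2 — oversampling processing gain:
G = 10*log10(OSR) = 10*log10(16) = 12.04 dB

Step 3 — total:
SQNR_total = 74.0 + 12.04 = 86.04 dB

Base SQNR = 74.0 dB; oversampled SQNR = 86.04 dB


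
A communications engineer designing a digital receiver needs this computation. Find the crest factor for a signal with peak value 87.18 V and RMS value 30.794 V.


Crest factor is the ratio of peak to RMS:
CF = V_peak / V_rms
   = 87.18 / 30.794
   = 2.8311

2.8311


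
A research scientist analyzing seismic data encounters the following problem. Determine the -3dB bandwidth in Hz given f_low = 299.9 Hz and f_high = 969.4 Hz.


Bandwidth is the difference of -3dB frequencies:
BW = f_high - f_low
   = 969.4 - 299.9
   = 669.5 Hz

669.5 Hz


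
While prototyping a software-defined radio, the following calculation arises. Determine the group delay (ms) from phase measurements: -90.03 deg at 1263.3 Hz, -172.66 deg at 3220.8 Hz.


Group delay from phase difference:
tau = -d(phi)/d(omega)
d(phi) = -82.63 deg = -1.442166 rad
d(omega) = 2*pi*(3220.8 - 1263.3) = 12299.3352 rad/s
tau = -(-1.442166) / 12299.3352
    = 0.1173 ms

0.1173 ms


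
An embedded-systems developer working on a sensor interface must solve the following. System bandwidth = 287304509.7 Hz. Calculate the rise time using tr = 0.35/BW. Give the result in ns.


Rise time from bandwidth relationship:
tr = 0.35 / BW
   = 0.35 / 287304509.7
   = 1.218219653e-09 s
   = 1.2182 ns

1.2182 ns


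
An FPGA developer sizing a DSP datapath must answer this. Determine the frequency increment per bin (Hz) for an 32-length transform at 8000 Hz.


DFT frequency resolution:
df = fs / N
   = 8000 / 32
   = 250.0 Hz

250.0 Hz


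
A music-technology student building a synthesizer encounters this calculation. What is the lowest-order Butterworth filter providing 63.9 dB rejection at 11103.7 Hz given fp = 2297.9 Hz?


Butterworth filter order formula:
n = log10(10^(A/10) - 1) / (2 * log10(f_stop/f_pass))
10^(63.9/10) - 1 = 2454707.9157
f_stop/f_pass = 11103.7 / 2297.9 = 4.8321
n = 4.6701 -> ceil = 5

5


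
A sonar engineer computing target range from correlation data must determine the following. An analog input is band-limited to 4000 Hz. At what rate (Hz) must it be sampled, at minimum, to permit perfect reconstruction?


The Nyquist rate is twice the maximum frequency component.
fs_min = 2 * fmax
      = 2 * 4000
      = 8000 Hz

8000


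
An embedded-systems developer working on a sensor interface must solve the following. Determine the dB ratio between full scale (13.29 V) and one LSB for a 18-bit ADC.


Dynamic range from full-scale to LSB:
V_min = V_max / 2^bits = 13.29 / 2^18
DR = 20 * log10(V_max / V_min)
   = 20 * log10(2^18)
   = 20 * 18 * log10(2)
   = 108.37 dB

108.37 dB


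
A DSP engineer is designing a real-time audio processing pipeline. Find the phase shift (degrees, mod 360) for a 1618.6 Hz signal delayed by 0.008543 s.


Phase shift from frequency and time delay:
phi = 360 * f * t_delay
    = 360 * 1618.6 * 0.008543
    = 4977.97 degrees
    mod 360 = 297.97 degrees

297.97 degrees


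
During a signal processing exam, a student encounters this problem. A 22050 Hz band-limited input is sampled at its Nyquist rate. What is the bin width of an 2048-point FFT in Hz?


Step 1 — Nyquist sampling rate:
fs = 2 * fmax = 2 * 22050 = 44100 Hz

Step 2 — DFT bin spacing:
df = fs / N = 44100 / 2048 = 21.5332 Hz

21.5332 Hz


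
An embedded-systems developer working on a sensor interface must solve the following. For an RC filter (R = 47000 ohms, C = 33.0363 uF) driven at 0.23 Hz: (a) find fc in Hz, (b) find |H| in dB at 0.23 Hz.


Step 1 — cutoff frequency:
fc = 1 / (2*pi*R*C)
C = 33.0363 uF = 3.30363e-05 F
fc = 1 / (2*pi*47000*3.30363e-05)
   = 0.102502 Hz

Step 2 — magnitude at f = 0.23 Hz:
|H(f)| = 1 / sqrt(1 + (f/fc)^2)
f/fc = 0.23 / 0.102502 = 2.243859
|H| = 1 / sqrt(1 + 5.034903) = 0.407066
|H|_dB = 20*log10(0.407066) = -7.81 dB

fc = 0.102502 Hz; |H(0.23 Hz)| = -7.81 dB


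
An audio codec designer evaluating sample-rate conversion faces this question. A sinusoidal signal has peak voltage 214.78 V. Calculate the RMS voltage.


RMS voltage for a sinusoidal waveform:
V_rms = V_peak / sqrt(2)
      = 214.78 / 1.414214
      = 151.872 V

151.872 V


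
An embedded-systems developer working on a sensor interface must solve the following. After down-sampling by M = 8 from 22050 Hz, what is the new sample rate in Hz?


Decimation reduces the sample rate:
fs_out = fs_in / M
       = 22050 / 8
       = 2756.25 Hz

2756.25 Hz


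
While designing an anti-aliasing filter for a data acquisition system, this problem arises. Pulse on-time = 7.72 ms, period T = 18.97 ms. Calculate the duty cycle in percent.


Duty cycle as a percentage:
DC = (t_on / T) * 100
   = (7.72 / 18.97) * 100
   = 0.406958 * 100
   = 40.7 %

40.7 %


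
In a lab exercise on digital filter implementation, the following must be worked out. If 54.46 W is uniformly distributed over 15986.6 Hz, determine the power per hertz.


Power spectral density:
PSD = P / BW
    = 54.46 / 15986.6
    = 0.0034066 W/Hz

0.0034066 W/Hz


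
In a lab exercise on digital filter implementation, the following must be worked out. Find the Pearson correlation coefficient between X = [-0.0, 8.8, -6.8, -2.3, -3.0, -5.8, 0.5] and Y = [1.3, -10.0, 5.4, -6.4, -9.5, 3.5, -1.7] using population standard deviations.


Pearson correlation coefficient (population):
r = cov(X,Y) / (std(X) * std(Y))
Mean X = -1.2286, Mean Y = -2.4857
Cov(X,Y) = -17.718163
Std(X) = 4.800213, Std(Y) = 5.781109
r = -0.6385

-0.6385


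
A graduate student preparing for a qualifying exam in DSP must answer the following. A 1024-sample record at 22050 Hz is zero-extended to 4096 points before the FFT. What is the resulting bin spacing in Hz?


Frequency resolution after zero-padding:
N_padded = 1024 * 4 = 4096
df = fs / N_padded
   = 22050 / 4096
   = 5.3833 Hz

5.3833 Hz


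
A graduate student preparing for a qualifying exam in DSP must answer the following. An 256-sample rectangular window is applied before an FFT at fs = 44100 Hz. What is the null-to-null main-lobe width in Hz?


Main lobe width for a rectangular window:
Width = 2 * fs / N
      = 2 * 44100 / 256
      = 88200 / 256
      = 344.531 Hz

344.531 Hz


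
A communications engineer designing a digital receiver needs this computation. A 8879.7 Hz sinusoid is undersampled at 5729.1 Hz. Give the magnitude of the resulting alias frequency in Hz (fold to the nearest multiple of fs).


Compute the nearest integer multiple of fs to the signal:
n = round(8879.7 / 5729.1) = 2
f_alias = |8879.7 - 2 * 5729.1|
        = |8879.7 - 11458.2|
        = 2578.5 Hz

2578.5


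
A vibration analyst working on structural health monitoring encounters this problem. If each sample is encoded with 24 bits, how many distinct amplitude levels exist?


Number of quantization levels = 2^N
= 2^24
= 16777216

16777216


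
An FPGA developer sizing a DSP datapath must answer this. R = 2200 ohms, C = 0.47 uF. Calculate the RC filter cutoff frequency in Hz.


Cutoff frequency of a first-order RC filter:
fc = 1 / (2 * pi * R * C)
C = 0.47 uF = 4.7e-07 F
fc = 1 / (2 * pi * 2200 * 4.7e-07)
   = 1 / 0.0064968136076237
   = 153.921608 Hz

153.921608 Hz


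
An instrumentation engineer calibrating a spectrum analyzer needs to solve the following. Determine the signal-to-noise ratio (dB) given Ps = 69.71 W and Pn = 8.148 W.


SNR in decibels:
SNR = 10 * log10(Ps / Pn)
    = 10 * log10(69.71 / 8.148)
    = 10 * log10(8.5555)
    = 10 * 0.9322
    = 9.32 dB

9.32 dB


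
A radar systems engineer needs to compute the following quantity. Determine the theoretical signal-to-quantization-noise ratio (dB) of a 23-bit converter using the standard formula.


Theoretical SNR for a full-scale sinusoid:
SNR = 6.02 * N + 1.76
    = 6.02 * 23 + 1.76
    = 138.46 + 1.76
    = 140.22 dB

140.22 dB


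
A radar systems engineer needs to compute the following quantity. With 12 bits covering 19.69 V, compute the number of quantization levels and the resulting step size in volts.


Step 1 — number of quantization levels:
L = 2^N = 2^12 = 4096

Step 2 — LSB step size:
delta = Vfs / L
      = 19.69 / 4096
      = 0.00480713 V

Levels = 4096; step size = 0.00480713 V


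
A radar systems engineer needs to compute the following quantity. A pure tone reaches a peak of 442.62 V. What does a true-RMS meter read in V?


RMS voltage for a sinusoidal waveform:
V_rms = V_peak / sqrt(2)
      = 442.62 / 1.414214
      = 312.98 V

312.98 V


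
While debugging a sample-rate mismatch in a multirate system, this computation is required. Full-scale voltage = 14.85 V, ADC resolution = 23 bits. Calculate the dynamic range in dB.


Dynamic range from full-scale to LSB:
V_min = V_max / 2^bits = 14.85 / 2^23
DR = 20 * log10(V_max / V_min)
   = 20 * log10(2^23)
   = 20 * 23 * log10(2)
   = 138.47 dB

138.47 dB


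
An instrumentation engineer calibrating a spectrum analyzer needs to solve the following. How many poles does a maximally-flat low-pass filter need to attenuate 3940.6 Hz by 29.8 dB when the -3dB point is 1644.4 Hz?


Butterworth filter order formula:
n = log10(10^(A/10) - 1) / (2 * log10(f_stop/f_pass))
10^(29.8/10) - 1 = 953.9926
f_stop/f_pass = 3940.6 / 1644.4 = 2.3964
n = 3.9251 -> ceil = 4

4


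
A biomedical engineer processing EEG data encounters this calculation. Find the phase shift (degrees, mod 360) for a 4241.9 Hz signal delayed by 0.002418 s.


Phase shift from frequency and time delay:
phi = 360 * f * t_delay
    = 360 * 4241.9 * 0.002418
    = 3692.49 degrees
    mod 360 = 92.49 degrees

92.49 degrees


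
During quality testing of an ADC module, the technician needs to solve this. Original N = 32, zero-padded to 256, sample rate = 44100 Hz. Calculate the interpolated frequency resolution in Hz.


Frequency resolution after zero-padding:
N_padded = 32 * 8 = 256
df = fs / N_padded
   = 44100 / 256
   = 172.2656 Hz

172.2656 Hz


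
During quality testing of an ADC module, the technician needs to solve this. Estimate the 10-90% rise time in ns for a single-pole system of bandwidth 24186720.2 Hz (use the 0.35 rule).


Rise time from bandwidth relationship:
tr = 0.35 / BW
   = 0.35 / 24186720.2
   = 1.447075077e-08 s
   = 14.4708 ns

14.4708 ns


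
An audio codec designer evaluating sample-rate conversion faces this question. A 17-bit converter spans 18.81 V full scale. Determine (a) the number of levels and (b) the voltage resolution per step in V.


Step 1 — number of quantization levels:
L = 2^N = 2^17 = 131072

Step 2 — LSB step size:
delta = Vfs / L
      = 18.81 / 131072
      = 0.00014351 V

Levels = 131072; step size = 0.00014351 V


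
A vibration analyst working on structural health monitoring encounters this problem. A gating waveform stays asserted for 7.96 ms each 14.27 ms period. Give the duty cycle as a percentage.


Duty cycle as a percentage:
DC = (t_on / T) * 100
   = (7.96 / 14.27) * 100
   = 0.557814 * 100
   = 55.78 %

55.78 %


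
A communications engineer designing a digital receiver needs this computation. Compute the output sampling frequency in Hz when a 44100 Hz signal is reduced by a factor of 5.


Decimation reduces the sample rate:
fs_out = fs_in / M
       = 44100 / 5
       = 8820.0 Hz

8820.0 Hz


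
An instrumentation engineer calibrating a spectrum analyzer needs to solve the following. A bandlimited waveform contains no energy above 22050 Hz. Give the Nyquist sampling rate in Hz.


The Nyquist rate is twice the maximum frequency component.
fs_min = 2 * fmax
      = 2 * 22050
      = 44100 Hz

44100


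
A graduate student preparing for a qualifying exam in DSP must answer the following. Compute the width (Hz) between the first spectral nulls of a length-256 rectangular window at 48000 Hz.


Main lobe width for a rectangular window:
Width = 2 * fs / N
      = 2 * 48000 / 256
      = 96000 / 256
      = 375.0 Hz

375.0 Hz


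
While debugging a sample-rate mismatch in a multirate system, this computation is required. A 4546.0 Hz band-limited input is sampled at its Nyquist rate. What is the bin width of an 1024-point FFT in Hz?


Step 1 — Nyquist sampling rate:
fs = 2 * fmax = 2 * 4546.0 = 9092.0 Hz

Step 2 — DFT bin spacing:
df = fs / N = 9092.0 / 1024 = 8.8789 Hz

8.8789 Hz


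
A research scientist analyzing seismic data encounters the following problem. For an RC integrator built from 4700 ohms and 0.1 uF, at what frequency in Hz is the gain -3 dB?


Cutoff frequency of a first-order RC filter:
fc = 1 / (2 * pi * R * C)
C = 0.1 uF = 1e-07 F
fc = 1 / (2 * pi * 4700 * 1e-07)
   = 1 / 0.0029530970943744
   = 338.627538 Hz

338.627538 Hz


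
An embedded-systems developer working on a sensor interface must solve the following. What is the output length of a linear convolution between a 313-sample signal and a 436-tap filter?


Linear convolution output length:
L = N + M - 1
  = 313 + 436 - 1
  = 748 samples

748


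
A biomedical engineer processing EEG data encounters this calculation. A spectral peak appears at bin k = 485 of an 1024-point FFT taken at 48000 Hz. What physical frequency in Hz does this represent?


Frequency of DFT bin k:
f_k = k * fs / N
    = 485 * 48000 / 1024
    = 23280000 / 1024
    = 22734.375 Hz

22734.375 Hz


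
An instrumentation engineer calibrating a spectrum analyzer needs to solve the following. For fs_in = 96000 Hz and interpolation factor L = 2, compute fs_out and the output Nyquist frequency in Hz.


Step 1 — output sample rate after interpolation by L:
fs_out = L * fs_in = 2 * 96000 = 192000 Hz

Step 2 — Nyquist frequency of the output stream:
f_Nyq = fs_out / 2 = 192000 / 2 = 96000.0 Hz

fs_out = 192000 Hz; f_Nyquist = 96000.0 Hz


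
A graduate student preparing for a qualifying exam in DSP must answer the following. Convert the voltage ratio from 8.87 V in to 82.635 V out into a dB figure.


Voltage gain in dB:
G = 20 * log10(Vout / Vin)
  = 20 * log10(82.635 / 8.87)
  = 20 * log10(9.316234)
  = 20 * 0.96924
  = 19.38 dB

19.38 dB


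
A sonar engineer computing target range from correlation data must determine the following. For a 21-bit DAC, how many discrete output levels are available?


Number of quantization levels = 2^N
= 2^21
= 2097152

2097152


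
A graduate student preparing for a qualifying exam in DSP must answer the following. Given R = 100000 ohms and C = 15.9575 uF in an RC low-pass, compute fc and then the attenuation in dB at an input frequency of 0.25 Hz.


Step 1 — cutoff frequency:
fc = 1 / (2*pi*R*C)
C = 15.9575 uF = 1.59575e-05 F
fc = 1 / (2*pi*100000*1.59575e-05)
   = 0.0997368 Hz

Step 2 — magnitude at f = 0.25 Hz:
|H(f)| = 1 / sqrt(1 + (f/fc)^2)
f/fc = 0.25 / 0.0997368 = 2.506597
|H| = 1 / sqrt(1 + 6.283029) = 0.3705476
|H|_dB = 20*log10(0.3705476) = -8.62 dB

fc = 0.0997368 Hz; |H(0.25 Hz)| = -8.62 dB


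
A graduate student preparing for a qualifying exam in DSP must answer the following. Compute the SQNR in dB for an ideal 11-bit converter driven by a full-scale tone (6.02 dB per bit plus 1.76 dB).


Theoretical SNR for a full-scale sinusoid:
SNR = 6.02 * N + 1.76
    = 6.02 * 11 + 1.76
    = 66.22 + 1.76
    = 67.98 dB

67.98 dB


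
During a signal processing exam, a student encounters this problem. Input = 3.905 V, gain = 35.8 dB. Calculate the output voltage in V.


Output voltage from dB gain:
V_out = V_in * 10^(gain_dB / 20)
      = 3.905 * 10^(35.8 / 20)
      = 3.905 * 61.6595
      = 240.7803 V

240.7803 V


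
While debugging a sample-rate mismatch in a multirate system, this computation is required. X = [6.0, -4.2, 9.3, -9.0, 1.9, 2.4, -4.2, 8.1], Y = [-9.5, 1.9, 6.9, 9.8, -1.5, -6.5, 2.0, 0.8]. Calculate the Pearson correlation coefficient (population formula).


Pearson correlation coefficient (population):
r = cov(X,Y) / (std(X) * std(Y))
Mean X = 1.2875, Mean Y = 0.4875
Cov(X,Y) = -14.300156
Std(X) = 6.128711, Std(Y) = 5.966037
r = -0.3911

-0.3911


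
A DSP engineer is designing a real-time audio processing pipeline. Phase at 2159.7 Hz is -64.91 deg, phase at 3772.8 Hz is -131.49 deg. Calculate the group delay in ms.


Group delay from phase difference:
tau = -d(phi)/d(omega)
d(phi) = -66.58 deg = -1.16204 rad
d(omega) = 2*pi*(3772.8 - 2159.7) = 10135.4062 rad/s
tau = -(-1.16204) / 10135.4062
    = 0.1147 ms

0.1147 ms


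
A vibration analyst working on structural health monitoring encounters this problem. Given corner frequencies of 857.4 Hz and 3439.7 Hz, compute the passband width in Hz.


Bandwidth is the difference of -3dB frequencies:
BW = f_high - f_low
   = 3439.7 - 857.4
   = 2582.3 Hz

2582.3 Hz


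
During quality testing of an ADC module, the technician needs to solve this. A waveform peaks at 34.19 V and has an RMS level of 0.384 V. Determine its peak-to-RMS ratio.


Crest factor is the ratio of peak to RMS:
CF = V_peak / V_rms
   = 34.19 / 0.384
   = 89.0365

89.0365


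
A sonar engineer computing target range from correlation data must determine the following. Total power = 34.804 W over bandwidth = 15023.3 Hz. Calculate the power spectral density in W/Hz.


Power spectral density:
PSD = P / BW
    = 34.804 / 15023.3
    = 0.00231667 W/Hz

0.00231667 W/Hz


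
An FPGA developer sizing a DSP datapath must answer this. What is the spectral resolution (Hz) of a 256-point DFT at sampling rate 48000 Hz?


DFT frequency resolution:
df = fs / N
   = 48000 / 256
   = 187.5 Hz

187.5 Hz


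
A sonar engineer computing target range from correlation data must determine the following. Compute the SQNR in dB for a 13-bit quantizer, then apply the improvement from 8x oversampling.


Step 1 — baseline SQNR at Nyquist:
SQNR_base = 6.02*N + 1.76
          = 6.02*13 + 1.76
          = 80.02 dB

Step 2 — oversampling processing gain:
G = 10*log10(OSR) = 10*log10(8) = 9.03 dB

Step 3 — total:
SQNR_total = 80.02 + 9.03 = 89.05 dB

Base SQNR = 80.02 dB; oversampled SQNR = 89.05 dB


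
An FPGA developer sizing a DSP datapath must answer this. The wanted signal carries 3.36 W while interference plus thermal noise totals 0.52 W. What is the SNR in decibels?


SNR in decibels:
SNR = 10 * log10(Ps / Pn)
    = 10 * log10(3.36 / 0.52)
    = 10 * log10(6.4615)
    = 10 * 0.8103
    = 8.1 dB

8.1 dB


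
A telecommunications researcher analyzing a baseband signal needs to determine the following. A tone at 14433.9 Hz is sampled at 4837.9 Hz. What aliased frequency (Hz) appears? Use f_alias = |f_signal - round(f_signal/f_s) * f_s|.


Compute the nearest integer multiple of fs to the signal:
n = round(14433.9 / 4837.9) = 3
f_alias = |14433.9 - 3 * 4837.9|
        = |14433.9 - 14513.7|
        = 79.8 Hz

79.8


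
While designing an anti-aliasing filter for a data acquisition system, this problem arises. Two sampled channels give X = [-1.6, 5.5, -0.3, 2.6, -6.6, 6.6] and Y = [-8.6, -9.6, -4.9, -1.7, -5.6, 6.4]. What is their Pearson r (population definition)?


Pearson correlation coefficient (population):
r = cov(X,Y) / (std(X) * std(Y))
Mean X = 1.0333, Mean Y = -4.0
Cov(X,Y) = 10.335
Std(X) = 4.479087, Std(Y) = 5.312564
r = 0.4343

0.4343


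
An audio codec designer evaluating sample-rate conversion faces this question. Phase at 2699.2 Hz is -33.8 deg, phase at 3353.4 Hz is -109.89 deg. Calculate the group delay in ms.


Group delay from phase difference:
tau = -d(phi)/d(omega)
d(phi) = -76.09 deg = -1.328021 rad
d(omega) = 2*pi*(3353.4 - 2699.2) = 4110.4598 rad/s
tau = -(-1.328021) / 4110.4598
    = 0.3231 ms

0.3231 ms


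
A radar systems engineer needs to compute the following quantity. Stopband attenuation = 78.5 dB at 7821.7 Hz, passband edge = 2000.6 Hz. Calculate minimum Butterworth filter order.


Butterworth filter order formula:
n = log10(10^(A/10) - 1) / (2 * log10(f_stop/f_pass))
10^(78.5/10) - 1 = 70794577.4384
f_stop/f_pass = 7821.7 / 2000.6 = 3.9097
n = 6.6285 -> ceil = 7

7


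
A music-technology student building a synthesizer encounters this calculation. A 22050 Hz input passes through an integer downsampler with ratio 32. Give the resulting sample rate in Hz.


Decimation reduces the sample rate:
fs_out = fs_in / M
       = 22050 / 32
       = 689.0625 Hz

689.0625 Hz


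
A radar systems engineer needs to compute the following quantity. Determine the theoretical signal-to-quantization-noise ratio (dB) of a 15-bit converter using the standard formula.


Theoretical SNR for a full-scale sinusoid:
SNR = 6.02 * N + 1.76
    = 6.02 * 15 + 1.76
    = 90.3 + 1.76
    = 92.06 dB

92.06 dB


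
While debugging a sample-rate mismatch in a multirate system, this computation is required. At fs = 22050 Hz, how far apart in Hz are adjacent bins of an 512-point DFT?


DFT frequency resolution:
df = fs / N
   = 22050 / 512
   = 43.0664 Hz

43.0664 Hz
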